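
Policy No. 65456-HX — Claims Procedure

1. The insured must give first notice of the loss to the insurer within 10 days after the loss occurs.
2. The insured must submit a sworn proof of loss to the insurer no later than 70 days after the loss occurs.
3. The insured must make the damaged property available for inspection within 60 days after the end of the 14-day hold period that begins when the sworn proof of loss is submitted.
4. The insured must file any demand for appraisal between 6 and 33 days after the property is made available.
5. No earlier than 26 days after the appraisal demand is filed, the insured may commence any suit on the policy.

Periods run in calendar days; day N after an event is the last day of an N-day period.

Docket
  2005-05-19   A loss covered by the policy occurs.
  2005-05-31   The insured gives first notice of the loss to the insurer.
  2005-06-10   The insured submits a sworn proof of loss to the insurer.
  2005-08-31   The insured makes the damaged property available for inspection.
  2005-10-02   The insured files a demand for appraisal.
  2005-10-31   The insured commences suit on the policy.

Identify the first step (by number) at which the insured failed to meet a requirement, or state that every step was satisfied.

Step 1: 10 days after 2005-05-19 (when the loss occurs) is 2005-05-29; not done until 2005-05-31, 2 days after the deadline.

Step 1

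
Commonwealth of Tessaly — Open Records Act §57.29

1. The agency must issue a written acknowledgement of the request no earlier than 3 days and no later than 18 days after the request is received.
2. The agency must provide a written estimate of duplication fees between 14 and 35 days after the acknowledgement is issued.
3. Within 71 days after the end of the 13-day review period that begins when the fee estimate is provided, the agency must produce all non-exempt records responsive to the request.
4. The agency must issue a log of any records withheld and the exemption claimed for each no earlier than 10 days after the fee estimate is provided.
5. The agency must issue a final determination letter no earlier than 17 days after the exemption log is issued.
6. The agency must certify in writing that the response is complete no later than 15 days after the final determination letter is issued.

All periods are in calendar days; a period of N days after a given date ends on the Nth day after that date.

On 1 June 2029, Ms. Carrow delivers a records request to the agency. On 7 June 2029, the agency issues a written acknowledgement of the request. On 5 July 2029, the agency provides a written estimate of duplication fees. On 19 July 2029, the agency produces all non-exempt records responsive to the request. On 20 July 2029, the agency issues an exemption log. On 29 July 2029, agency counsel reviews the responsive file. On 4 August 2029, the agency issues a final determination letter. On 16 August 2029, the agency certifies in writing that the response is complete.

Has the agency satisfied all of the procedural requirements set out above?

No

Step 1: the window is 3–18 days after 1 June 2029 (when the request is received), so 4 June 2029 through 19 June 2029; done 7 June 2029, which is between those dates.
Step 2: the window is 14–35 days after 7 June 2029 (when the acknowledgement is issued), so 21 June 2029 through 12 July 2029; done 5 July 2029, which is between those dates.
Step 3: 71 days after 18 July 2029 (end of the 13-day review period, which began when the fee estimate is provided on 5 July 2029) is 27 September 2029; done 19 July 2029 — timely.
Step 4: the earliest permitted date is 10 days after 5 July 2029 (when the fee estimate is provided), i.e. 15 July 2029; done 20 July 2029 — permitted.
Step 5: the earliest permitted date is 17 days after 20 July 2029 (when the exemption log is issued), i.e. 6 August 2029; acted on 4 August 2029, 2 days prematurely.
Later steps need not be reached.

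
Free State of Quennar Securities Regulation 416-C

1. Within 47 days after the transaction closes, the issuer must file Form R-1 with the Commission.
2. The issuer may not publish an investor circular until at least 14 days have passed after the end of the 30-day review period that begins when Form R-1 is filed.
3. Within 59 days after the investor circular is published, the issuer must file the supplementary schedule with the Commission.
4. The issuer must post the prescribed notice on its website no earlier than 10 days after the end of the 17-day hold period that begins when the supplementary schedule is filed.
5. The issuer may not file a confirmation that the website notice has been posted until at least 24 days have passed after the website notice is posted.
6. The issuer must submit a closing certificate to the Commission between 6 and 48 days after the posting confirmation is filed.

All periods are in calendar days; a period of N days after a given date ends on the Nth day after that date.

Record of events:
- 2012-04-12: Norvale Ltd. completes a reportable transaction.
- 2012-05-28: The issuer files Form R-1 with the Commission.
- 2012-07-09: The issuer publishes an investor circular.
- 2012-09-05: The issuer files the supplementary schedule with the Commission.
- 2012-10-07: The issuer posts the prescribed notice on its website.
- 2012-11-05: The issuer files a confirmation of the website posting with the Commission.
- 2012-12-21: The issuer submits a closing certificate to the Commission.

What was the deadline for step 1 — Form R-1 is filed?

Step 1 runs from 2012-04-12, when the transaction closes. 47 days after 2012-04-12 is 2012-05-29.

2012-05-29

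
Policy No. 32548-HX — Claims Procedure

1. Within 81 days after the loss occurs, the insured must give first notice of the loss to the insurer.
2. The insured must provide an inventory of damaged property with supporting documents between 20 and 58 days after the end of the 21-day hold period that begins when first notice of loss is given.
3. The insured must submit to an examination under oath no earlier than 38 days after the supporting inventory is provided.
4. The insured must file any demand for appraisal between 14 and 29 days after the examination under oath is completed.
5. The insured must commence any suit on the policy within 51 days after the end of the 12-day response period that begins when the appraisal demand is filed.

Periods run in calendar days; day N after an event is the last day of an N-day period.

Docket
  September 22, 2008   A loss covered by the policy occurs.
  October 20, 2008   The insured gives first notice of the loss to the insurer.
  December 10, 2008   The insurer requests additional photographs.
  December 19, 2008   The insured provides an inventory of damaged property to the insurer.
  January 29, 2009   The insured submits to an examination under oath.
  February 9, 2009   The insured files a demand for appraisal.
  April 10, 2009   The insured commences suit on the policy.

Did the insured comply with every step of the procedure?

Step 1: 81 days after September 22, 2008 (when the loss occurs) is December 12, 2008; completed October 20, 2008, before the deadline.
Step 2: the window is 20–58 days after November 10, 2008 (end of the 21-day hold period, which began when first notice of loss is given on October 20, 2008), so November 30, 2008 through January 7, 2009; done December 19, 2008, which is between those dates.
Step 3: the earliest permitted date is 38 days after December 19, 2008 (when the supporting inventory is provided), i.e. January 26, 2009; done January 29, 2009 — permitted.
Step 4: the window is 14–29 days after January 29, 2009 (when the examination under oath is completed), so February 12, 2009 through February 27, 2009; February 9, 2009 is 3 days too early.

No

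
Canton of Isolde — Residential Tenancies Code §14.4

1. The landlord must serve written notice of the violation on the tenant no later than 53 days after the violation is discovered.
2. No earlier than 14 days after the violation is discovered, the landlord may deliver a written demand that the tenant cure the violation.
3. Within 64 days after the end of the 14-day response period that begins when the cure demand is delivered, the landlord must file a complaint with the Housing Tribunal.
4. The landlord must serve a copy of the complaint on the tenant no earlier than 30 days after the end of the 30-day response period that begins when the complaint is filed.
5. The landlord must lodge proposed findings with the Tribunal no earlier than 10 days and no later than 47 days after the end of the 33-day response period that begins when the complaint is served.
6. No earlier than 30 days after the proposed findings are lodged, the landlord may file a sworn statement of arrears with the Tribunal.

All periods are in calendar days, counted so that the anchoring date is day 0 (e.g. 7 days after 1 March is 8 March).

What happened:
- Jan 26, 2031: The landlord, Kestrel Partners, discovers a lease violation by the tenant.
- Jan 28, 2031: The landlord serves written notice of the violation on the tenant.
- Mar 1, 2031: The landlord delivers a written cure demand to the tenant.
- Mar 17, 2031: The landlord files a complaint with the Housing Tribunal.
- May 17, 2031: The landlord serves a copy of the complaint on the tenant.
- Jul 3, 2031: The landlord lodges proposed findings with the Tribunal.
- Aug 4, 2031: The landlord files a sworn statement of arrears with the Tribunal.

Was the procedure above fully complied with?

Step 1 — counting 53 days from Jan 26, 2031 (when the violation is discovered) gives a deadline of Mar 20, 2031; Jan 28, 2031 is within that limit.
Step 2 — must wait 14 days from Jan 26, 2031 (when the violation is discovered), so not before Feb 9, 2031; done Mar 1, 2031 — permitted.
Step 3 — counting 64 days from Mar 15, 2031 (end of the 14-day response period, which began when the cure demand is delivered on Mar 1, 2031) gives a deadline of May 18, 2031; done Mar 17, 2031 — timely.
Step 4 — must wait 30 days from Apr 16, 2031 (end of the 30-day response period, which began when the complaint is filed on Mar 17, 2031), so not before May 16, 2031; done May 17, 2031, after the minimum wait.
Step 5 — 10 and 47 days from Jun 19, 2031 (end of the 33-day response period, which began when the complaint is served on May 17, 2031) are Jun 29, 2031 and Aug 5, 2031 respectively; done Jul 3, 2031, which is between those dates.
Step 6 — must wait 30 days from Jul 3, 2031 (when the proposed findings are lodged), so not before Aug 2, 2031; Aug 4, 2031 is on or after that date.

Yes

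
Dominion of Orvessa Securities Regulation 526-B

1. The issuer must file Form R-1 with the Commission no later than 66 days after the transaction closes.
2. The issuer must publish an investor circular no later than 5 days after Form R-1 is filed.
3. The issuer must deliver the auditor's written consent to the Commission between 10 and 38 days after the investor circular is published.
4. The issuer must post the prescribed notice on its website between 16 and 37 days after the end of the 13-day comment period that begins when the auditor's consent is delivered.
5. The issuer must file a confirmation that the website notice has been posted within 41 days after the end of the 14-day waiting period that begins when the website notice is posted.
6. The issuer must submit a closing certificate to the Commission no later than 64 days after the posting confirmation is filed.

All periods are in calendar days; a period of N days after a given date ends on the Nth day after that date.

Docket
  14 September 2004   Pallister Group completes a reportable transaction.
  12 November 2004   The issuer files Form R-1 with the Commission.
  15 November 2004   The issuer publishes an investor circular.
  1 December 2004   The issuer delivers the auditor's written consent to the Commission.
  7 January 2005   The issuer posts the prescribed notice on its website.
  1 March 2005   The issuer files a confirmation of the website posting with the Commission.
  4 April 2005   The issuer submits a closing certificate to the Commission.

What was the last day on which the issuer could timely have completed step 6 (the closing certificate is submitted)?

4 May 2005

Step 6 runs from 1 March 2005, when the posting confirmation is filed. 64 days after 1 March 2005 is 4 May 2005.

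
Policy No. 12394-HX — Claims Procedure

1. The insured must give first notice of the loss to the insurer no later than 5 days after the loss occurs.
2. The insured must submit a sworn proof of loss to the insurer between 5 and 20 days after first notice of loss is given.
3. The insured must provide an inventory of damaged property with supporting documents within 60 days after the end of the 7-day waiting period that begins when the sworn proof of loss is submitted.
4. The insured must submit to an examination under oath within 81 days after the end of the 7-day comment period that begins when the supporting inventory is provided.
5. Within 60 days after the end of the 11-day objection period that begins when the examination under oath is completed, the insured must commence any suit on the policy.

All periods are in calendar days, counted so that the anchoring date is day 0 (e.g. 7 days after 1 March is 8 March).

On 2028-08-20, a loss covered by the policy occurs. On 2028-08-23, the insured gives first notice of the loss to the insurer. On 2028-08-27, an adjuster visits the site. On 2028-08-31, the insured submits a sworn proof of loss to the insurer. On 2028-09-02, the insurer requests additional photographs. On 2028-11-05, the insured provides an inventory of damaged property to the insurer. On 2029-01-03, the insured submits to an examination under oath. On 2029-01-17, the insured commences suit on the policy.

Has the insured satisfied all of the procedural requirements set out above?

Yes

Step 1: 5 days after 2028-08-20 (when the loss occurs) is 2028-08-25; completed 2028-08-23, before the deadline.
Step 2: the window is 5–20 days after 2028-08-23 (when first notice of loss is given), so 2028-08-28 through 2028-09-12; done 2028-08-31 — within the window.
Step 3: 60 days after 2028-09-07 (end of the 7-day waiting period, which began when the sworn proof of loss is submitted on 2028-08-31) is 2028-11-06; 2028-11-05 is within that limit.
Step 4: 81 days after 2028-11-12 (end of the 7-day comment period, which began when the supporting inventory is provided on 2028-11-05) is 2029-02-01; 2029-01-03 is within that limit.
Step 5: 60 days after 2029-01-14 (end of the 11-day objection period, which began when the examination under oath is completed on 2029-01-03) is 2029-03-15; done 2029-01-17 — timely.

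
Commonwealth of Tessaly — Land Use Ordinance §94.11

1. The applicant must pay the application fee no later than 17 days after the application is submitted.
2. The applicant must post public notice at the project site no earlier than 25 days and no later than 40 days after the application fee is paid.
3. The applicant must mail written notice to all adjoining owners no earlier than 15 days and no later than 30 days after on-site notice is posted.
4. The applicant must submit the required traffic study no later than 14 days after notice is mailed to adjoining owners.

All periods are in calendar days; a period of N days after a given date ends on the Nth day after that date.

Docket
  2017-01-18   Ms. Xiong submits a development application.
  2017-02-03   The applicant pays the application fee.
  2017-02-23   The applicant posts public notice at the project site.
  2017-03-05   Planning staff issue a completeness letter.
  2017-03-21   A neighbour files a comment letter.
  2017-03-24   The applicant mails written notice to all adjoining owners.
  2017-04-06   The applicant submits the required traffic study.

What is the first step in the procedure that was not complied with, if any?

Step 2

Step 1: 17 days after 2017-01-18 (when the application is submitted) is 2017-02-04; 2017-02-03 is within that limit.
Step 2: the window is 25–40 days after 2017-02-03 (when the application fee is paid), so 2017-02-28 through 2017-03-15; done 2017-02-23 — 5 days before the window opened.
The procedure was therefore not followed at step 2.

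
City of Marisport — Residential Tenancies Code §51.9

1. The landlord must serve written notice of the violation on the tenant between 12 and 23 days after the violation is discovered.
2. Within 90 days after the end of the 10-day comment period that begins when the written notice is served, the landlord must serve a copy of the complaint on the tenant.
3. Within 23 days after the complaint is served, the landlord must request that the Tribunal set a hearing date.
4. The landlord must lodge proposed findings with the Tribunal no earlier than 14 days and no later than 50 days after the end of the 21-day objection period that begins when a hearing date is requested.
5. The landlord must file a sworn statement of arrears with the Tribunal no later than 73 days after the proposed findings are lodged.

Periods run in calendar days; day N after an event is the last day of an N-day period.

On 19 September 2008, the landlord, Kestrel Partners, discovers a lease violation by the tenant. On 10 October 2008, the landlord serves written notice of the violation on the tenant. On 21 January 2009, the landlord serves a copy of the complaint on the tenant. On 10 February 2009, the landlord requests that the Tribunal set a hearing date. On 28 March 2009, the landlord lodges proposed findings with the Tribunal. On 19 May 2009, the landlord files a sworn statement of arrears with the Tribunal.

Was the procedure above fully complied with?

(1) the permitted window runs from 19 September 2008 + 12 = 1 October 2008 to 19 September 2008 + 23 = 12 October 2008; done 10 October 2008, which is between those dates.
(2) due by 20 October 2008 + 90 days = 18 January 2009; 21 January 2009 misses that deadline by 3 days.
The procedure was therefore not followed at step 2.

No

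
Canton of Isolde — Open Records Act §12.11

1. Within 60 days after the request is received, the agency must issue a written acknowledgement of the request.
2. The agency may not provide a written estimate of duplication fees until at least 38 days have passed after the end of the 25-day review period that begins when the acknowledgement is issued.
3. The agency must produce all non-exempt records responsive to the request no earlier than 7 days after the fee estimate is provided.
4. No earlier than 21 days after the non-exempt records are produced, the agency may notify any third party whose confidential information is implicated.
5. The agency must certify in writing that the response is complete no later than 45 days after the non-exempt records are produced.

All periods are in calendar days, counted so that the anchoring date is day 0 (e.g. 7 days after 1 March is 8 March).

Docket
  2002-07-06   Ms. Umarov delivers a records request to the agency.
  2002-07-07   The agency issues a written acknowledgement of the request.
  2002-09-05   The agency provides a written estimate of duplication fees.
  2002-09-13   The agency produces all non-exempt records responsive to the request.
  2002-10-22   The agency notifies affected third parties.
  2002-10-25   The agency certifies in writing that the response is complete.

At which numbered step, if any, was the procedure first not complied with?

Step 1: 60 days after 2002-07-06 (when the request is received) is 2002-09-04; 2002-07-07 is within that limit.
Step 2: the earliest permitted date is 38 days after 2002-08-01 (end of the 25-day review period, which began when the acknowledgement is issued on 2002-07-07), i.e. 2002-09-08; acted on 2002-09-05, 3 days prematurely.

Step 2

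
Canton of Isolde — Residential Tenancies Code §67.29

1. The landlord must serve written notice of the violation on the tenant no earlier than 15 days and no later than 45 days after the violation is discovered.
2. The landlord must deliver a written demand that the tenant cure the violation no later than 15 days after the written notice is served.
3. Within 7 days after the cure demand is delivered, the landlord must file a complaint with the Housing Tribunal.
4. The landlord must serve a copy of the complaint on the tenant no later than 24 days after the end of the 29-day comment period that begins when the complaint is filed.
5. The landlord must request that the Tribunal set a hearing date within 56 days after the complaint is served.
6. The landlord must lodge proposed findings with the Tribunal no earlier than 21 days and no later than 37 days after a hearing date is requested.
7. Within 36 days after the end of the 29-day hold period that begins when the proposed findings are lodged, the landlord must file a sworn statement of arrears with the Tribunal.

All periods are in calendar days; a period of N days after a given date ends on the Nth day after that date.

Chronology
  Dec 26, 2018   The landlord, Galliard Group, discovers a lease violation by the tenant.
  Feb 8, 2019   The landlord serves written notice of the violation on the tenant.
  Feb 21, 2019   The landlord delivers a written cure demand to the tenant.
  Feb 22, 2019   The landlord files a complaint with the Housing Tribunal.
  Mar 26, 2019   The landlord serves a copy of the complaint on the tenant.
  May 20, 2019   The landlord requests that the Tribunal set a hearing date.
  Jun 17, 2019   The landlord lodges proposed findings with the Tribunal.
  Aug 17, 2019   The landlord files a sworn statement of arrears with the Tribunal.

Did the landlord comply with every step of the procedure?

Step 1 — 15 and 45 days from Dec 26, 2018 (when the violation is discovered) are Jan 10, 2019 and Feb 9, 2019 respectively; done Feb 8, 2019 — within the window.
Step 2 — counting 15 days from Feb 8, 2019 (when the written notice is served) gives a deadline of Feb 23, 2019; done Feb 21, 2019 — timely.
Step 3 — counting 7 days from Feb 21, 2019 (when the cure demand is delivered) gives a deadline of Feb 28, 2019; completed Feb 22, 2019, before the deadline.
Step 4 — counting 24 days from Mar 23, 2019 (end of the 29-day comment period, which began when the complaint is filed on Feb 22, 2019) gives a deadline of Apr 16, 2019; Mar 26, 2019 is within that limit.
Step 5 — counting 56 days from Mar 26, 2019 (when the complaint is served) gives a deadline of May 21, 2019; done May 20, 2019 — timely.
Step 6 — 21 and 37 days from May 20, 2019 (when a hearing date is requested) are Jun 10, 2019 and Jun 26, 2019 respectively; done Jun 17, 2019, which is between those dates.
Step 7 — counting 36 days from Jul 16, 2019 (end of the 29-day hold period, which began when the proposed findings are lodged on Jun 17, 2019) gives a deadline of Aug 21, 2019; done Aug 17, 2019 — timely.

Yes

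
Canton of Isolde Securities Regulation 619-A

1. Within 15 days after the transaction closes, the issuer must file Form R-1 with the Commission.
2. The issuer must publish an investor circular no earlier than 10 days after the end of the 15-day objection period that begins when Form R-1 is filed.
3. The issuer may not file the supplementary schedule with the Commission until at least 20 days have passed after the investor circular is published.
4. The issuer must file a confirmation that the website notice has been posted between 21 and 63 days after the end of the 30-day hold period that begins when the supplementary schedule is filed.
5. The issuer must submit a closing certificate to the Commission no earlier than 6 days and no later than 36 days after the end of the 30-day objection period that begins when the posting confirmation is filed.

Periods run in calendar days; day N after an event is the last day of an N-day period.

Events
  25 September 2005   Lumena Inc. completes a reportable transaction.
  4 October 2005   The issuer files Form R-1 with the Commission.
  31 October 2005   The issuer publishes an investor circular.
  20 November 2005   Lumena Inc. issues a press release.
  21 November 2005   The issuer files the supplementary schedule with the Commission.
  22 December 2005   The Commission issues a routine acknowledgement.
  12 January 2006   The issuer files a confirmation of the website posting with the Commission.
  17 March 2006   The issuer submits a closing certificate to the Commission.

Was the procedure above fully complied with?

Step 1 — counting 15 days from 25 September 2005 (when the transaction closes) gives a deadline of 10 October 2005; done 4 October 2005 — timely.
Step 2 — must wait 10 days from 19 October 2005 (end of the 15-day objection period, which began when Form R-1 is filed on 4 October 2005), so not before 29 October 2005; 31 October 2005 is on or after that date.
Step 3 — must wait 20 days from 31 October 2005 (when the investor circular is published), so not before 20 November 2005; 21 November 2005 is on or after that date.
Step 4 — 21 and 63 days from 21 December 2005 (end of the 30-day hold period, which began when the supplementary schedule is filed on 21 November 2005) are 11 January 2006 and 22 February 2006 respectively; 12 January 2006 falls inside that range.
Step 5 — 6 and 36 days from 11 February 2006 (end of the 30-day objection period, which began when the posting confirmation is filed on 12 January 2006) are 17 February 2006 and 19 March 2006 respectively; done 17 March 2006 — within the window.

Yes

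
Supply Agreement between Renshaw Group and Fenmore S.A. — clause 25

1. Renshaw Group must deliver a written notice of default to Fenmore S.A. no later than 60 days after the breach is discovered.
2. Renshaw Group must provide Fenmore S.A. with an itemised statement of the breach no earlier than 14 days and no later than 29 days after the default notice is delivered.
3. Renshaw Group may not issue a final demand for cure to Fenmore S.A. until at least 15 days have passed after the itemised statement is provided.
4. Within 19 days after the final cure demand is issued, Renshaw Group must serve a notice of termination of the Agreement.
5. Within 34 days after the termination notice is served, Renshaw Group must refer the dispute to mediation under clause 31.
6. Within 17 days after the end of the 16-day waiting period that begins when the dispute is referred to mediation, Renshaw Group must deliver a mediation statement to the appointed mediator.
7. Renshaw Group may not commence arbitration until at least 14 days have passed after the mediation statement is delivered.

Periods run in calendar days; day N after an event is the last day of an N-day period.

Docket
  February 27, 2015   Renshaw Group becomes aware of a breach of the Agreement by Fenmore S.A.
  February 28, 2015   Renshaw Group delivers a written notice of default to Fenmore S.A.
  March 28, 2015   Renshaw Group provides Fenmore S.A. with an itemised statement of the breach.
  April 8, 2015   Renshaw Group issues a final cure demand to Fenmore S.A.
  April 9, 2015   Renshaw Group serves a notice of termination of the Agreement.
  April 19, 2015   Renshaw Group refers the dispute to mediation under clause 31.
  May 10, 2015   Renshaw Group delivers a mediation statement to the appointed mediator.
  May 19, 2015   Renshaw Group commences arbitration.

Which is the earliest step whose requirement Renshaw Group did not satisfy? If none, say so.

Step 1: 60 days after February 27, 2015 (when the breach is discovered) is April 28, 2015; done February 28, 2015 — timely.
Step 2: the window is 14–29 days after February 28, 2015 (when the default notice is delivered), so March 14, 2015 through March 29, 2015; March 28, 2015 falls inside that range.
Step 3: the earliest permitted date is 15 days after March 28, 2015 (when the itemised statement is provided), i.e. April 12, 2015; acted on April 8, 2015, 4 days prematurely.

Step 3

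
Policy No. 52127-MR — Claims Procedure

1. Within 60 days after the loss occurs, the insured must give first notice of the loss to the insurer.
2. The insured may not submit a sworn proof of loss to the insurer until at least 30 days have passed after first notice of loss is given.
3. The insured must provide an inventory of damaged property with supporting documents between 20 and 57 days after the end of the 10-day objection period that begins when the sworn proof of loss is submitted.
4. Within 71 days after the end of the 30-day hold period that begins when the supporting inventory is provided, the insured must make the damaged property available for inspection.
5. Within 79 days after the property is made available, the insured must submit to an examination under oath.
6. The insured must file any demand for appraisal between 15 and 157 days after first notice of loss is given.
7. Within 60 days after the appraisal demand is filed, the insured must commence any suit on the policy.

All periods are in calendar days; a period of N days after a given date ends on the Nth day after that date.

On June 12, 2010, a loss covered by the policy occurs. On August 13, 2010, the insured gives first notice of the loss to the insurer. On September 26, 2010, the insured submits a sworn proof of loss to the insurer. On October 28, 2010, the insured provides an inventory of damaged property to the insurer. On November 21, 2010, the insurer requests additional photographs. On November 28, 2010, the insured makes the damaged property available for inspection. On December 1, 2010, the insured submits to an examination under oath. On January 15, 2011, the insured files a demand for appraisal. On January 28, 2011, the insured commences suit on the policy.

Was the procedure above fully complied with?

Step 1: 60 days after June 12, 2010 (when the loss occurs) is August 11, 2010; August 13, 2010 misses that deadline by 2 days.

No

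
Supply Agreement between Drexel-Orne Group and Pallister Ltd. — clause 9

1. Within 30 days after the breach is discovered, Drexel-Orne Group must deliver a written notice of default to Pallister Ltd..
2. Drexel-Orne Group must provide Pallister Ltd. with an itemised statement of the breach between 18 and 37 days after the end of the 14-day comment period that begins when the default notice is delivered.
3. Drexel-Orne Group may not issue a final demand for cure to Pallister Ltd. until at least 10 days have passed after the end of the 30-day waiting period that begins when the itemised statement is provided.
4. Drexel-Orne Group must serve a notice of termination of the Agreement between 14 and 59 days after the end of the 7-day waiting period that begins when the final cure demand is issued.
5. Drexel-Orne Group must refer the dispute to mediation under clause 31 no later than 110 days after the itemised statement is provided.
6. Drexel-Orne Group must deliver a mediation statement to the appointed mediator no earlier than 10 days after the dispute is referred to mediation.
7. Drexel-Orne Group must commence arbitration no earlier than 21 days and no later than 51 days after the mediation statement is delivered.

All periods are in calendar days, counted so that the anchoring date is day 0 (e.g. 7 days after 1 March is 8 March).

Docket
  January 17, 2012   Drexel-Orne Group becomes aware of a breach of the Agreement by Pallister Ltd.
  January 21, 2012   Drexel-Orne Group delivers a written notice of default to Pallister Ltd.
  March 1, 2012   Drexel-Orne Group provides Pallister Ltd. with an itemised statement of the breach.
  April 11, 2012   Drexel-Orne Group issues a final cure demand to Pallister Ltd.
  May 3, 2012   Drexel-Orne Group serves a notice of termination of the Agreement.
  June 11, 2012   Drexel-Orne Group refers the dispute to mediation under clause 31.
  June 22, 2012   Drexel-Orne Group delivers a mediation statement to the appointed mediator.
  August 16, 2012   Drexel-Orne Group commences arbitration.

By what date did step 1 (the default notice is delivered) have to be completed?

Step 1 runs from January 17, 2012, when the breach is discovered. 30 days after January 17, 2012 is February 16, 2012.

February 16, 2012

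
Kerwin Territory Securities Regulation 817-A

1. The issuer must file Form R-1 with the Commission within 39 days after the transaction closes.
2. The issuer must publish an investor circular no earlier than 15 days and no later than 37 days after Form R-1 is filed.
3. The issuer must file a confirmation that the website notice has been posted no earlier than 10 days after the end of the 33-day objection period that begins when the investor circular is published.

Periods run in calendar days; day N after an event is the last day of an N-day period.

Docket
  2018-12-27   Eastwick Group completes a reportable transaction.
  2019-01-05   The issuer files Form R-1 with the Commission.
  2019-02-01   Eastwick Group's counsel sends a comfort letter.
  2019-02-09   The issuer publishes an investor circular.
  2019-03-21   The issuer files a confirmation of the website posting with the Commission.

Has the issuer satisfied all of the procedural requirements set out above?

No

Step 1 — counting 39 days from 2018-12-27 (when the transaction closes) gives a deadline of 2019-02-04; done 2019-01-05 — timely.
Step 2 — 15 and 37 days from 2019-01-05 (when Form R-1 is filed) are 2019-01-20 and 2019-02-11 respectively; 2019-02-09 falls inside that range.
Step 3 — must wait 10 days from 2019-03-14 (end of the 33-day objection period, which began when the investor circular is published on 2019-02-09), so not before 2019-03-24; 2019-03-21 is 3 days before the earliest permitted date.
No need to go further; step 3 was not satisfied.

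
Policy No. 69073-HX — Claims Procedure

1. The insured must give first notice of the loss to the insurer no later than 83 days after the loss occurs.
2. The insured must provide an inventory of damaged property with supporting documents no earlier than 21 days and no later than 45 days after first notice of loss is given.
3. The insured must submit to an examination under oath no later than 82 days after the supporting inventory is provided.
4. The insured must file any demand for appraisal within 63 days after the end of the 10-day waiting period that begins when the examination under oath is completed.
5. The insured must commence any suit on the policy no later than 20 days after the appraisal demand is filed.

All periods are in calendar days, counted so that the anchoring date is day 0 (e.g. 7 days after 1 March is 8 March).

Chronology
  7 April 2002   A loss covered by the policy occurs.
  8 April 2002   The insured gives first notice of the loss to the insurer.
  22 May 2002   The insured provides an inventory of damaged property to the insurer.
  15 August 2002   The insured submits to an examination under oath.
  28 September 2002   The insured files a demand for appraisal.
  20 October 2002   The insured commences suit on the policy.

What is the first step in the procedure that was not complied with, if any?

Step 1: 83 days after 7 April 2002 (when the loss occurs) is 29 June 2002; completed 8 April 2002, before the deadline.
Step 2: the window is 21–45 days after 8 April 2002 (when first notice of loss is given), so 29 April 2002 through 23 May 2002; done 22 May 2002, which is between those dates.
Step 3: 82 days after 22 May 2002 (when the supporting inventory is provided) is 12 August 2002; done 15 August 2002 — 3 days late.

Step 3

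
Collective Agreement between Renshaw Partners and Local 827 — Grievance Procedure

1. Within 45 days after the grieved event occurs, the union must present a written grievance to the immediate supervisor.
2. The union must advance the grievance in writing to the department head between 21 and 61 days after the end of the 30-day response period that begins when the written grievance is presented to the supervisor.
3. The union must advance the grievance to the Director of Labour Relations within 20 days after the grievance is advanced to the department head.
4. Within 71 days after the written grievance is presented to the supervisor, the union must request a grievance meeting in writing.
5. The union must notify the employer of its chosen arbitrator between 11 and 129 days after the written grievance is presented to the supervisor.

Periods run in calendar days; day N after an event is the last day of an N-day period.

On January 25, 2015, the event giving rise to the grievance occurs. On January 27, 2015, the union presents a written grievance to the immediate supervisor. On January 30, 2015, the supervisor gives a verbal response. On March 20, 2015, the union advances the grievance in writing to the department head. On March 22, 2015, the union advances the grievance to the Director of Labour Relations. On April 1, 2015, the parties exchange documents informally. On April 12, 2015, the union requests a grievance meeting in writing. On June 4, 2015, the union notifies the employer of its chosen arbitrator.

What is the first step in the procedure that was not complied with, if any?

Step 1 — counting 45 days from January 25, 2015 (when the grieved event occurs) gives a deadline of March 11, 2015; January 27, 2015 is within that limit.
Step 2 — 21 and 61 days from February 26, 2015 (end of the 30-day response period, which began when the written grievance is presented to the supervisor on January 27, 2015) are March 19, 2015 and April 28, 2015 respectively; done March 20, 2015 — within the window.
Step 3 — counting 20 days from March 20, 2015 (when the grievance is advanced to the department head) gives a deadline of April 9, 2015; March 22, 2015 is within that limit.
Step 4 — counting 71 days from January 27, 2015 (when the written grievance is presented to the supervisor) gives a deadline of April 8, 2015; April 12, 2015 misses that deadline by 4 days.
No need to go further; step 4 was not satisfied.

Step 4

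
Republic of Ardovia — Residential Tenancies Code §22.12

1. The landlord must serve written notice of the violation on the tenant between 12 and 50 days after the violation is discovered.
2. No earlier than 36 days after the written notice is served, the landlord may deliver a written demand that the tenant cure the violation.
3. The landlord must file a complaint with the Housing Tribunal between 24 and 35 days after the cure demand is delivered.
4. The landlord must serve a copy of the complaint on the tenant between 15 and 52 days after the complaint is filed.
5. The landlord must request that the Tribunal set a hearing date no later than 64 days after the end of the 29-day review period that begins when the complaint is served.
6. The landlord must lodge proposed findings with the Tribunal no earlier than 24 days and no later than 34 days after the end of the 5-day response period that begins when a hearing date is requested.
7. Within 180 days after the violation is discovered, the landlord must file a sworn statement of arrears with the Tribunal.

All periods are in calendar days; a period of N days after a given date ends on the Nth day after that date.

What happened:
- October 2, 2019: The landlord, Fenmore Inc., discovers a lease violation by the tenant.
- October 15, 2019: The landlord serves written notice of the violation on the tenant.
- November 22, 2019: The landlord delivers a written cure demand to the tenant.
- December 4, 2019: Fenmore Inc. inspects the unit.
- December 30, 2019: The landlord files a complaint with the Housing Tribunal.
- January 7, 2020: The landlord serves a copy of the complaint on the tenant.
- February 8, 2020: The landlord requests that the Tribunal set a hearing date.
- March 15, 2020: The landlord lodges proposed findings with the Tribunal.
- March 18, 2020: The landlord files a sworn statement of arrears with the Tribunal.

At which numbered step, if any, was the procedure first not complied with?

Step 3

Step 1 — 12 and 50 days from October 2, 2019 (when the violation is discovered) are October 14, 2019 and November 21, 2019 respectively; done October 15, 2019 — within the window.
Step 2 — must wait 36 days from October 15, 2019 (when the written notice is served), so not before November 20, 2019; done November 22, 2019 — permitted.
Step 3 — 24 and 35 days from November 22, 2019 (when the cure demand is delivered) are December 16, 2019 and December 27, 2019 respectively; done December 30, 2019 — 3 days after the window closed.
That is the first point of non-compliance.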